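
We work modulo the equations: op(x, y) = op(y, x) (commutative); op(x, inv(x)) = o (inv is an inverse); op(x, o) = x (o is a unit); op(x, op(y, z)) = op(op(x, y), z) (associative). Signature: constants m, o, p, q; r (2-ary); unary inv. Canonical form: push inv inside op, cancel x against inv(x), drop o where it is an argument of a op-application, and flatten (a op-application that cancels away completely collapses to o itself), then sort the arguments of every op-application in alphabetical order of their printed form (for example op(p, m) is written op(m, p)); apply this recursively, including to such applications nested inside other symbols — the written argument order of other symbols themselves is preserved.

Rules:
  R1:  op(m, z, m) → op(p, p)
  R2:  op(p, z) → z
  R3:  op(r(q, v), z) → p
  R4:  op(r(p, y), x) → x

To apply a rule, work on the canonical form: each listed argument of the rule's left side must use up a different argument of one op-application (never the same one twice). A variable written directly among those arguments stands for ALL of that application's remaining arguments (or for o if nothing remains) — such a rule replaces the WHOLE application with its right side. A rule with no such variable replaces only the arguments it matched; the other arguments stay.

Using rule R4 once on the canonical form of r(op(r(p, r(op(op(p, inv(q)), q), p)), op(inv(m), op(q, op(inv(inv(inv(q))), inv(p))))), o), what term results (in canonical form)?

Canonical form:  r(op(inv(m), inv(p), r(p, r(p, p))), o)
Match R4:  consume r(p, r(p, p));  x := op(inv(m), inv(p)), y := r(p, p)
The variable takes the whole remainder — replace the entire application.
New term:  r(op(inv(m), inv(p)), o)

Answer: r(op(inv(m), inv(p)), o)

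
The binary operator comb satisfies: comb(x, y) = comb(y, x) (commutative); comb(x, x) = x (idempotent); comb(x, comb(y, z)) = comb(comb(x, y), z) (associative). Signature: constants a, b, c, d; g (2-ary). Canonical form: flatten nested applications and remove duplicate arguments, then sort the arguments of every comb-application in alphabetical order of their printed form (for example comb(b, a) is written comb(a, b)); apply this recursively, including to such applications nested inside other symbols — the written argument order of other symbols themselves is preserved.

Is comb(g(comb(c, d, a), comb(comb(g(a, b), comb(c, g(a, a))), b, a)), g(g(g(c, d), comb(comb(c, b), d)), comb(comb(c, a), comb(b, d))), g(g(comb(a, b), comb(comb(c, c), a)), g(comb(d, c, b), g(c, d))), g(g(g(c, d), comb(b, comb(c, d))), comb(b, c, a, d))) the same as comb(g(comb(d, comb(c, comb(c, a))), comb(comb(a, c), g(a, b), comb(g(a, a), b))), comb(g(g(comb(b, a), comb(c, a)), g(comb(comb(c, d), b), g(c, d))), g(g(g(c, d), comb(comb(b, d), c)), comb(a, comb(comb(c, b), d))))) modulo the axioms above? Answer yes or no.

Left:  comb(g(comb(c, d, a), comb(comb(g(a, b), comb(c, g(a, a))), b, a)), g(g(g(c, d), comb(comb(c, b), d)), comb(comb(c, a), comb(b, d))), g(g(comb(a, b), comb(comb(c, c), a)), g(comb(d, c, b), g(c, d))), g(g(g(c, d), comb(b, comb(c, d))), comb(b, c, a, d)))
  Inside:  g(comb(c, d, a), comb(comb(g(a, b), comb(c, g(a, a))), b, a))  →  g(comb(a, c, d), comb(a, b, c, g(a, a), g(a, b)))
  Simplify inside:  g(g(g(c, d), comb(comb(c, b), d)), comb(comb(c, a), comb(b, d)))  →  g(g(g(c, d), comb(b, c, d)), comb(a, b, c, d))
  Inside:  g(g(comb(a, b), comb(comb(c, c), a)), g(comb(d, c, b), g(c, d)))  →  g(g(comb(a, b), comb(a, c)), g(comb(b, c, d), g(c, d)))
  Idempotence:  drop duplicate g(g(g(c, d), comb(b, c, d)), comb(a, b, c, d))
  Sort arguments:  comb(g(comb(a, c, d), comb(a, b, c, g(a, a), g(a, b))), g(g(comb(a, b), comb(a, c)), g(comb(b, c, d), g(c, d))), g(g(g(c, d), comb(b, c, d)), comb(a, b, c, d)))
Right:  comb(g(comb(d, comb(c, comb(c, a))), comb(comb(a, c), g(a, b), comb(g(a, a), b))), comb(g(g(comb(b, a), comb(c, a)), g(comb(comb(c, d), b), g(c, d))), g(g(g(c, d), comb(comb(b, d), c)), comb(a, comb(comb(c, b), d)))))
  Un-nest:  comb(g(comb(d, comb(c, comb(c, a))), comb(comb(a, c), g(a, b), comb(g(a, a), b))), g(g(comb(b, a), comb(c, a)), g(comb(comb(c, d), b), g(c, d))), g(g(g(c, d), comb(comb(b, d), c)), comb(a, comb(comb(c, b), d))))
  Simplify inside:  g(comb(d, comb(c, comb(c, a))), comb(comb(a, c), g(a, b), comb(g(a, a), b)))  →  g(comb(a, c, d), comb(a, b, c, g(a, a), g(a, b)))
  Simplify inside:  g(g(comb(b, a), comb(c, a)), g(comb(comb(c, d), b), g(c, d)))  →  g(g(comb(a, b), comb(a, c)), g(comb(b, c, d), g(c, d)))
  Simplify inside:  g(g(g(c, d), comb(comb(b, d), c)), comb(a, comb(comb(c, b), d)))  →  g(g(g(c, d), comb(b, c, d)), comb(a, b, c, d))
  Sort arguments:  comb(g(comb(a, c, d), comb(a, b, c, g(a, a), g(a, b))), g(g(comb(a, b), comb(a, c)), g(comb(b, c, d), g(c, d))), g(g(g(c, d), comb(b, c, d)), comb(a, b, c, d)))

Answer: yes — both canonical forms are comb(g(comb(a, c, d), comb(a, b, c, g(a, a), g(a, b))), g(g(comb(a, b), comb(a, c)), g(comb(b, c, d), g(c, d))), g(g(g(c, d), comb(b, c, d)), comb(a, b, c, d)))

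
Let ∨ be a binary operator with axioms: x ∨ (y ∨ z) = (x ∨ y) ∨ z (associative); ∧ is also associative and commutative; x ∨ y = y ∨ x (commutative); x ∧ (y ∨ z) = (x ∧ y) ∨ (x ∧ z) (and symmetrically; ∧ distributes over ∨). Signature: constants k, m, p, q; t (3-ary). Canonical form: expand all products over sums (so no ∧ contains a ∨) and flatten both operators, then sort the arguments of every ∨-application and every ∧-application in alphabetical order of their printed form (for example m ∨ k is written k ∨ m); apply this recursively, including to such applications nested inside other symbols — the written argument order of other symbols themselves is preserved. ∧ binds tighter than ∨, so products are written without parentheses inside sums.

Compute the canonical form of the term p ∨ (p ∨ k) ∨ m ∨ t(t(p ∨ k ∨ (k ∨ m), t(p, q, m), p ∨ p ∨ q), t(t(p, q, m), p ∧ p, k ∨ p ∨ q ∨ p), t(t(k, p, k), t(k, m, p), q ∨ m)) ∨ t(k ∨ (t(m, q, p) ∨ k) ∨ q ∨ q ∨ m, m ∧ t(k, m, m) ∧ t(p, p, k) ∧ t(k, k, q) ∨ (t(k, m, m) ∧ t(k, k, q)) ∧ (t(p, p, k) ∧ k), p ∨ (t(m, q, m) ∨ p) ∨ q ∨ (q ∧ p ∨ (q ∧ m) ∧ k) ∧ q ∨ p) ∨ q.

Expand products over sums:  p ∨ p ∨ k ∨ m ∨ t(t(k ∨ k ∨ m ∨ p, t(p, q, m), p ∨ p ∨ q), t(t(p, q, m), p ∧ p, k ∨ p ∨ p ∨ q), t(t(k, p, k), t(k, m, p), m ∨ q)) ∨ t(k ∨ k ∨ m ∨ q ∨ q ∨ t(m, q, p), k ∧ t(k, k, q) ∧ t(k, m, m) ∧ t(p, p, k) ∨ m ∧ t(k, k, q) ∧ t(k, m, m) ∧ t(p, p, k), k ∧ m ∧ q ∧ q ∨ p ∨ p ∨ p ∨ p ∧ q ∧ q ∨ q ∨ t(m, q, m)) ∨ q
Sort:  k ∨ m ∨ p ∨ p ∨ q ∨ t(k ∨ k ∨ m ∨ q ∨ q ∨ t(m, q, p), k ∧ t(k, k, q) ∧ t(k, m, m) ∧ t(p, p, k) ∨ m ∧ t(k, k, q) ∧ t(k, m, m) ∧ t(p, p, k), k ∧ m ∧ q ∧ q ∨ p ∨ p ∨ p ∨ p ∧ q ∧ q ∨ q ∨ t(m, q, m)) ∨ t(t(k ∨ k ∨ m ∨ p, t(p, q, m), p ∨ p ∨ q), t(t(p, q, m), p ∧ p, k ∨ p ∨ p ∨ q), t(t(k, p, k), t(k, m, p), m ∨ q))

Answer: k ∨ m ∨ p ∨ p ∨ q ∨ t(k ∨ k ∨ m ∨ q ∨ q ∨ t(m, q, p), k ∧ t(k, k, q) ∧ t(k, m, m) ∧ t(p, p, k) ∨ m ∧ t(k, k, q) ∧ t(k, m, m) ∧ t(p, p, k), k ∧ m ∧ q ∧ q ∨ p ∨ p ∨ p ∨ p ∧ q ∧ q ∨ q ∨ t(m, q, m)) ∨ t(t(k ∨ k ∨ m ∨ p, t(p, q, m), p ∨ p ∨ q), t(t(p, q, m), p ∧ p, k ∨ p ∨ p ∨ q), t(t(k, p, k), t(k, m, p), m ∨ q))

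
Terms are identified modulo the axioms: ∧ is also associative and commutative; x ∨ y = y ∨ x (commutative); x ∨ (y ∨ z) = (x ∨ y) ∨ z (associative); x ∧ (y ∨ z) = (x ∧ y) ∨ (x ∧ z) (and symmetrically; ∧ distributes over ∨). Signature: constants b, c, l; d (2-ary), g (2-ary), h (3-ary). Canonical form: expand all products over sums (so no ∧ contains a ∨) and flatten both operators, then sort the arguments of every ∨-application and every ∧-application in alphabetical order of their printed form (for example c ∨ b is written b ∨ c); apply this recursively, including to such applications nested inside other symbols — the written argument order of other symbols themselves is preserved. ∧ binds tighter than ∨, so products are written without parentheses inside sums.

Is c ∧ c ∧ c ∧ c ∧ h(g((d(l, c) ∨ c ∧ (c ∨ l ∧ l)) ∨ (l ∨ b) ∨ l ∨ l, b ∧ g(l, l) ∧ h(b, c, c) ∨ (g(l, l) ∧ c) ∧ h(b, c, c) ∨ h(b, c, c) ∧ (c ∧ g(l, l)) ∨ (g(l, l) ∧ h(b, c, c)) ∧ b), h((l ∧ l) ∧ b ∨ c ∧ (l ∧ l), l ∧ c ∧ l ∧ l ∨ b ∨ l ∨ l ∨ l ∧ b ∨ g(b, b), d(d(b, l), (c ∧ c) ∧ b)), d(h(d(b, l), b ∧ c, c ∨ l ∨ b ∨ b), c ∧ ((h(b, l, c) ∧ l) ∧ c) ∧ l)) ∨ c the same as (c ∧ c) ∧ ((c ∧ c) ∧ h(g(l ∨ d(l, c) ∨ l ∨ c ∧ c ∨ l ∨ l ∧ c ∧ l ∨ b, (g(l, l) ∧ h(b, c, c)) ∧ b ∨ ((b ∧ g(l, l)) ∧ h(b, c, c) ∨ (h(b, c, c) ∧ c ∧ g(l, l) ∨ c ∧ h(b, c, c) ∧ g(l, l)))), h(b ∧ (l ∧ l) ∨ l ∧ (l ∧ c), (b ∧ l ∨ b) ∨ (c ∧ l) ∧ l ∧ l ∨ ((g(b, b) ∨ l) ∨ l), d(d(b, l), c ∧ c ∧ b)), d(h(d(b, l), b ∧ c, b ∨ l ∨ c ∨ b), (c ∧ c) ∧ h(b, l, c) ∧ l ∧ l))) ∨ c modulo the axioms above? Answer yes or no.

Answer: yes — both canonical forms are c ∨ c ∧ c ∧ c ∧ c ∧ h(g(b ∨ c ∧ c ∨ c ∧ l ∧ l ∨ d(l, c) ∨ l ∨ l ∨ l, b ∧ g(l, l) ∧ h(b, c, c) ∨ b ∧ g(l, l) ∧ h(b, c, c) ∨ c ∧ g(l, l) ∧ h(b, c, c) ∨ c ∧ g(l, l) ∧ h(b, c, c)), h(b ∧ l ∧ l ∨ c ∧ l ∧ l, b ∨ b ∧ l ∨ c ∧ l ∧ l ∧ l ∨ g(b, b) ∨ l ∨ l, d(d(b, l), b ∧ c ∧ c)), d(h(d(b, l), b ∧ c, b ∨ b ∨ c ∨ l), c ∧ c ∧ h(b, l, c) ∧ l ∧ l))

Derivation:
Left:  c ∧ c ∧ c ∧ c ∧ h(g((d(l, c) ∨ c ∧ (c ∨ l ∧ l)) ∨ (l ∨ b) ∨ l ∨ l, b ∧ g(l, l) ∧ h(b, c, c) ∨ (g(l, l) ∧ c) ∧ h(b, c, c) ∨ h(b, c, c) ∧ (c ∧ g(l, l)) ∨ (g(l, l) ∧ h(b, c, c)) ∧ b), h((l ∧ l) ∧ b ∨ c ∧ (l ∧ l), l ∧ c ∧ l ∧ l ∨ b ∨ l ∨ l ∨ l ∧ b ∨ g(b, b), d(d(b, l), (c ∧ c) ∧ b)), d(h(d(b, l), b ∧ c, c ∨ l ∨ b ∨ b), c ∧ ((h(b, l, c) ∧ l) ∧ c) ∧ l)) ∨ c
  Expand:  c ∧ c ∧ c ∧ c ∧ h(g(b ∨ c ∧ c ∨ c ∧ l ∧ l ∨ d(l, c) ∨ l ∨ l ∨ l, b ∧ g(l, l) ∧ h(b, c, c) ∨ b ∧ g(l, l) ∧ h(b, c, c) ∨ c ∧ g(l, l) ∧ h(b, c, c) ∨ c ∧ g(l, l) ∧ h(b, c, c)), h(b ∧ l ∧ l ∨ c ∧ l ∧ l, b ∨ b ∧ l ∨ c ∧ l ∧ l ∧ l ∨ g(b, b) ∨ l ∨ l, d(d(b, l), b ∧ c ∧ c)), d(h(d(b, l), b ∧ c, b ∨ b ∨ c ∨ l), c ∧ c ∧ h(b, l, c) ∧ l ∧ l)) ∨ c
  Sort:  c ∨ c ∧ c ∧ c ∧ c ∧ h(g(b ∨ c ∧ c ∨ c ∧ l ∧ l ∨ d(l, c) ∨ l ∨ l ∨ l, b ∧ g(l, l) ∧ h(b, c, c) ∨ b ∧ g(l, l) ∧ h(b, c, c) ∨ c ∧ g(l, l) ∧ h(b, c, c) ∨ c ∧ g(l, l) ∧ h(b, c, c)), h(b ∧ l ∧ l ∨ c ∧ l ∧ l, b ∨ b ∧ l ∨ c ∧ l ∧ l ∧ l ∨ g(b, b) ∨ l ∨ l, d(d(b, l), b ∧ c ∧ c)), d(h(d(b, l), b ∧ c, b ∨ b ∨ c ∨ l), c ∧ c ∧ h(b, l, c) ∧ l ∧ l))
Right:  (c ∧ c) ∧ ((c ∧ c) ∧ h(g(l ∨ d(l, c) ∨ l ∨ c ∧ c ∨ l ∨ l ∧ c ∧ l ∨ b, (g(l, l) ∧ h(b, c, c)) ∧ b ∨ ((b ∧ g(l, l)) ∧ h(b, c, c) ∨ (h(b, c, c) ∧ c ∧ g(l, l) ∨ c ∧ h(b, c, c) ∧ g(l, l)))), h(b ∧ (l ∧ l) ∨ l ∧ (l ∧ c), (b ∧ l ∨ b) ∨ (c ∧ l) ∧ l ∧ l ∨ ((g(b, b) ∨ l) ∨ l), d(d(b, l), c ∧ c ∧ b)), d(h(d(b, l), b ∧ c, b ∨ l ∨ c ∨ b), (c ∧ c) ∧ h(b, l, c) ∧ l ∧ l))) ∨ c
  Merge nested applications:  c ∧ c ∧ c ∧ c ∧ h(g(b ∨ c ∧ c ∨ c ∧ l ∧ l ∨ d(l, c) ∨ l ∨ l ∨ l, b ∧ g(l, l) ∧ h(b, c, c) ∨ b ∧ g(l, l) ∧ h(b, c, c) ∨ c ∧ g(l, l) ∧ h(b, c, c) ∨ c ∧ g(l, l) ∧ h(b, c, c)), h(b ∧ l ∧ l ∨ c ∧ l ∧ l, b ∨ b ∧ l ∨ c ∧ l ∧ l ∧ l ∨ g(b, b) ∨ l ∨ l, d(d(b, l), b ∧ c ∧ c)), d(h(d(b, l), b ∧ c, b ∨ b ∨ c ∨ l), c ∧ c ∧ h(b, l, c) ∧ l ∧ l)) ∨ c
  Order the arguments:  c ∨ c ∧ c ∧ c ∧ c ∧ h(g(b ∨ c ∧ c ∨ c ∧ l ∧ l ∨ d(l, c) ∨ l ∨ l ∨ l, b ∧ g(l, l) ∧ h(b, c, c) ∨ b ∧ g(l, l) ∧ h(b, c, c) ∨ c ∧ g(l, l) ∧ h(b, c, c) ∨ c ∧ g(l, l) ∧ h(b, c, c)), h(b ∧ l ∧ l ∨ c ∧ l ∧ l, b ∨ b ∧ l ∨ c ∧ l ∧ l ∧ l ∨ g(b, b) ∨ l ∨ l, d(d(b, l), b ∧ c ∧ c)), d(h(d(b, l), b ∧ c, b ∨ b ∨ c ∨ l), c ∧ c ∧ h(b, l, c) ∧ l ∧ l))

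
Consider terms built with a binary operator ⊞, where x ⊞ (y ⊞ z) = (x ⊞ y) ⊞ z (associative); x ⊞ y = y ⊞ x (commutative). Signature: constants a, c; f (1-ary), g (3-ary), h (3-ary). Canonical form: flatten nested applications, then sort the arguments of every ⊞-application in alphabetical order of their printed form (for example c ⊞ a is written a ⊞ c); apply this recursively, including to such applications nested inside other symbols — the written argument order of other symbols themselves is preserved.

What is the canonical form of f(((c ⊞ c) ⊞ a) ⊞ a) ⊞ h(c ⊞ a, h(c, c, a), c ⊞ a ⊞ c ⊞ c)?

Answer: f(a ⊞ a ⊞ c ⊞ c) ⊞ h(a ⊞ c, h(c, c, a), a ⊞ c ⊞ c ⊞ c)

Derivation:
Simplify inside:  f(((c ⊞ c) ⊞ a) ⊞ a)  →  f(a ⊞ a ⊞ c ⊞ c)
Canonicalize subterm:  h(c ⊞ a, h(c, c, a), c ⊞ a ⊞ c ⊞ c)  →  h(a ⊞ c, h(c, c, a), a ⊞ c ⊞ c ⊞ c)
Sort arguments:  f(a ⊞ a ⊞ c ⊞ c) ⊞ h(a ⊞ c, h(c, c, a), a ⊞ c ⊞ c ⊞ c)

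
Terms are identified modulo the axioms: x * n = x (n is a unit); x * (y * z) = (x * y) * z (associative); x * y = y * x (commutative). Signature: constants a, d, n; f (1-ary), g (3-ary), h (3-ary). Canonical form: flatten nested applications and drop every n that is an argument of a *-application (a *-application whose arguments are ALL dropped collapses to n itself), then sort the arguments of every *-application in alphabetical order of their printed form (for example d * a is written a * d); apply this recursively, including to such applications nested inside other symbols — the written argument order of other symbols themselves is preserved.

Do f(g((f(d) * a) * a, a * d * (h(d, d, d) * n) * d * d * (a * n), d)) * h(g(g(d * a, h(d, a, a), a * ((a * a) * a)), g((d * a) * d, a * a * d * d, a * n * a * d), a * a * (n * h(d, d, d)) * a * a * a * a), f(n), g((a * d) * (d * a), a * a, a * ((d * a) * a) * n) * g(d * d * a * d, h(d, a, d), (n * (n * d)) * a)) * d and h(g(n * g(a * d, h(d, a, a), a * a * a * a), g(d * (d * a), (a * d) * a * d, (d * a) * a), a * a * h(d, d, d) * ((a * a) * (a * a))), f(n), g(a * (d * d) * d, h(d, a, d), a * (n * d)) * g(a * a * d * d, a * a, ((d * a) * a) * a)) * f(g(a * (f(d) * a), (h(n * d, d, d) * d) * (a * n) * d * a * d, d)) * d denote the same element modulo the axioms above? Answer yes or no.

Left:  f(g((f(d) * a) * a, a * d * (h(d, d, d) * n) * d * d * (a * n), d)) * h(g(g(d * a, h(d, a, a), a * ((a * a) * a)), g((d * a) * d, a * a * d * d, a * n * a * d), a * a * (n * h(d, d, d)) * a * a * a * a), f(n), g((a * d) * (d * a), a * a, a * ((d * a) * a) * n) * g(d * d * a * d, h(d, a, d), (n * (n * d)) * a)) * d
  Canonicalize subterm:  f(g((f(d) * a) * a, a * d * (h(d, d, d) * n) * d * d * (a * n), d))  →  f(g(a * a * f(d), a * a * d * d * d * h(d, d, d), d))
  Canonicalize subterm:  h(g(g(d * a, h(d, a, a), a * ((a * a) * a)), g((d * a) * d, a * a * d * d, a * n * a * d), a * a * (n * h(d, d, d)) * a * a * a * a), f(n), g((a * d) * (d * a), a * a, a * ((d * a) * a) * n) * g(d * d * a * d, h(d, a, d), (n * (n * d)) * a))  →  h(g(g(a * d, h(d, a, a), a * a * a * a), g(a * d * d, a * a * d * d, a * a * d), a * a * a * a * a * a * h(d, d, d)), f(n), g(a * a * d * d, a * a, a * a * a * d) * g(a * d * d * d, h(d, a, d), a * d))
  Order the arguments:  d * f(g(a * a * f(d), a * a * d * d * d * h(d, d, d), d)) * h(g(g(a * d, h(d, a, a), a * a * a * a), g(a * d * d, a * a * d * d, a * a * d), a * a * a * a * a * a * h(d, d, d)), f(n), g(a * a * d * d, a * a, a * a * a * d) * g(a * d * d * d, h(d, a, d), a * d))
Right:  h(g(n * g(a * d, h(d, a, a), a * a * a * a), g(d * (d * a), (a * d) * a * d, (d * a) * a), a * a * h(d, d, d) * ((a * a) * (a * a))), f(n), g(a * (d * d) * d, h(d, a, d), a * (n * d)) * g(a * a * d * d, a * a, ((d * a) * a) * a)) * f(g(a * (f(d) * a), (h(n * d, d, d) * d) * (a * n) * d * a * d, d)) * d
  Inside:  h(g(n * g(a * d, h(d, a, a), a * a * a * a), g(d * (d * a), (a * d) * a * d, (d * a) * a), a * a * h(d, d, d) * ((a * a) * (a * a))), f(n), g(a * (d * d) * d, h(d, a, d), a * (n * d)) * g(a * a * d * d, a * a, ((d * a) * a) * a))  →  h(g(g(a * d, h(d, a, a), a * a * a * a), g(a * d * d, a * a * d * d, a * a * d), a * a * a * a * a * a * h(d, d, d)), f(n), g(a * a * d * d, a * a, a * a * a * d) * g(a * d * d * d, h(d, a, d), a * d))
  Simplify inside:  f(g(a * (f(d) * a), (h(n * d, d, d) * d) * (a * n) * d * a * d, d))  →  f(g(a * a * f(d), a * a * d * d * d * h(d, d, d), d))
  Sort arguments:  d * f(g(a * a * f(d), a * a * d * d * d * h(d, d, d), d)) * h(g(g(a * d, h(d, a, a), a * a * a * a), g(a * d * d, a * a * d * d, a * a * d), a * a * a * a * a * a * h(d, d, d)), f(n), g(a * a * d * d, a * a, a * a * a * d) * g(a * d * d * d, h(d, a, d), a * d))

Answer: yes — both canonical forms are d * f(g(a * a * f(d), a * a * d * d * d * h(d, d, d), d)) * h(g(g(a * d, h(d, a, a), a * a * a * a), g(a * d * d, a * a * d * d, a * a * d), a * a * a * a * a * a * h(d, d, d)), f(n), g(a * a * d * d, a * a, a * a * a * d) * g(a * d * d * d, h(d, a, d), a * d))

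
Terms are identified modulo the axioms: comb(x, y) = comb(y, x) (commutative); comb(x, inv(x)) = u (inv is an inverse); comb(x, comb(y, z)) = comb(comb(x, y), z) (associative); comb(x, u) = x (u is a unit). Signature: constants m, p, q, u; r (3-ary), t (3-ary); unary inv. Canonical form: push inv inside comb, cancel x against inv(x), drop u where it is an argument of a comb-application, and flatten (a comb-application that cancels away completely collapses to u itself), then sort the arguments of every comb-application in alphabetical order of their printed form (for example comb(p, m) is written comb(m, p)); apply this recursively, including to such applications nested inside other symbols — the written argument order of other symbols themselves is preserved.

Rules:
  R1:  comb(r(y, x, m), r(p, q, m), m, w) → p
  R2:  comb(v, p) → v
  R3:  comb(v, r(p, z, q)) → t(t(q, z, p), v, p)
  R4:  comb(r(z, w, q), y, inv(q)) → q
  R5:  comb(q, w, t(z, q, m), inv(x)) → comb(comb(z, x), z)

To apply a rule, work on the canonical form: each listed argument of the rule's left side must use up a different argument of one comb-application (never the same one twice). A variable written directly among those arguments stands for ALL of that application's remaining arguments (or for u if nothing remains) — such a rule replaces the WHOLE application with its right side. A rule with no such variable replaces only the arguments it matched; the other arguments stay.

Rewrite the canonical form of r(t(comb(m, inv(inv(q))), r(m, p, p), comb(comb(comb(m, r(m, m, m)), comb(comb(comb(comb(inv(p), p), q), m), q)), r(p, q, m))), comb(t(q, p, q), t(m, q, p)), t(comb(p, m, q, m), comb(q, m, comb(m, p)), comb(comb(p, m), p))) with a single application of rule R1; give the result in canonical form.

Canonical form:  r(t(comb(m, q), r(m, p, p), comb(m, m, q, q, r(m, m, m), r(p, q, m))), comb(t(m, q, p), t(q, p, q)), t(comb(m, m, p, q), comb(m, m, p, q), comb(m, p, p)))
Match R1:  consume m, r(m, m, m), r(p, q, m);  w := comb(m, q, q), x := m, y := m
Every leftover argument binds to the variable; the entire application is replaced.
New term:  r(t(comb(m, q), r(m, p, p), p), comb(t(m, q, p), t(q, p, q)), t(comb(m, m, p, q), comb(m, m, p, q), comb(m, p, p)))

Answer: r(t(comb(m, q), r(m, p, p), p), comb(t(m, q, p), t(q, p, q)), t(comb(m, m, p, q), comb(m, m, p, q), comb(m, p, p)))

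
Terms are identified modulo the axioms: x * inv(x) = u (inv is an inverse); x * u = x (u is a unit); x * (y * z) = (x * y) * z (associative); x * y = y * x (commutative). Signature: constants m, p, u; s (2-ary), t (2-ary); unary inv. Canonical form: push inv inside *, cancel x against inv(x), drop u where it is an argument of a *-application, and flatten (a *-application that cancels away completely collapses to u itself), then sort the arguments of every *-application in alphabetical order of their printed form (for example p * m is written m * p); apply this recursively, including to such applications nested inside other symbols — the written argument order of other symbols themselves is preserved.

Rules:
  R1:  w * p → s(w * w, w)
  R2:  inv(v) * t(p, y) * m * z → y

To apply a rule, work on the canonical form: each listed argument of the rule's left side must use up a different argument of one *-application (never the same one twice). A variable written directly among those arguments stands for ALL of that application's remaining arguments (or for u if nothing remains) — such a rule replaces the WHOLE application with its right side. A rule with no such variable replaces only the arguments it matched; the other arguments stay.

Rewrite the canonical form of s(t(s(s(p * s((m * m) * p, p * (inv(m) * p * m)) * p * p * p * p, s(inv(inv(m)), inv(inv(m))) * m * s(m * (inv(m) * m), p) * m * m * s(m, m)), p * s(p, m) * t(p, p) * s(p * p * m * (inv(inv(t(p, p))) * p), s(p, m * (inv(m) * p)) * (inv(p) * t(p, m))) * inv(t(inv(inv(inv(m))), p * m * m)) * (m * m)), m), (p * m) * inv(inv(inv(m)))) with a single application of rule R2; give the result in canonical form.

Canonical form:  s(t(s(s(p * p * p * p * p * s(m * m * p, p * p), m * m * m * s(m, m) * s(m, m) * s(m, p)), inv(t(inv(m), m * m * p)) * m * m * p * s(m * p * p * p * t(p, p), inv(p) * s(p, p) * t(p, m)) * s(p, m) * t(p, p)), m), p)
R2 matches:  uses inv(t(inv(m), m * m * p)), m, t(p, p);  v := t(inv(m), m * m * p), y := p, z := m * p * s(m * p * p * p * t(p, p), inv(p) * s(p, p) * t(p, m)) * s(p, m)
The variable takes the whole remainder — replace the entire application.
Giving:  s(t(s(s(p * p * p * p * p * s(m * m * p, p * p), m * m * m * s(m, m) * s(m, m) * s(m, p)), p), m), p)

Answer: s(t(s(s(p * p * p * p * p * s(m * m * p, p * p), m * m * m * s(m, m) * s(m, m) * s(m, p)), p), m), p)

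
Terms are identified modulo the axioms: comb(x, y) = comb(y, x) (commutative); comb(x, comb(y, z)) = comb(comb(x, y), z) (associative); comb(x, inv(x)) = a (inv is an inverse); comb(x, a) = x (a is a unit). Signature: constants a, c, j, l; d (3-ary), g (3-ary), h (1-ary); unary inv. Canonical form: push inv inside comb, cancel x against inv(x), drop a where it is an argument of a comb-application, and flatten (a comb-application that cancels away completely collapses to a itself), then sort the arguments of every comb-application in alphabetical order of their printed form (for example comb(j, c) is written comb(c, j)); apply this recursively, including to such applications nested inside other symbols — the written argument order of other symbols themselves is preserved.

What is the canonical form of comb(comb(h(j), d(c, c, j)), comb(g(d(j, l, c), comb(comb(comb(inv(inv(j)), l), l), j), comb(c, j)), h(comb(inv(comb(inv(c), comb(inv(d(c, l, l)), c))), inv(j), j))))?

Push inv inside:  distribute inv over comb and collapse double inv
Collect terms:  comb(h(j), d(c, c, j), g(d(j, l, c), comb(j, j, l, l), comb(c, j)), h(d(c, l, l)))
Order the arguments:  comb(d(c, c, j), g(d(j, l, c), comb(j, j, l, l), comb(c, j)), h(d(c, l, l)), h(j))

Answer: comb(d(c, c, j), g(d(j, l, c), comb(j, j, l, l), comb(c, j)), h(d(c, l, l)), h(j))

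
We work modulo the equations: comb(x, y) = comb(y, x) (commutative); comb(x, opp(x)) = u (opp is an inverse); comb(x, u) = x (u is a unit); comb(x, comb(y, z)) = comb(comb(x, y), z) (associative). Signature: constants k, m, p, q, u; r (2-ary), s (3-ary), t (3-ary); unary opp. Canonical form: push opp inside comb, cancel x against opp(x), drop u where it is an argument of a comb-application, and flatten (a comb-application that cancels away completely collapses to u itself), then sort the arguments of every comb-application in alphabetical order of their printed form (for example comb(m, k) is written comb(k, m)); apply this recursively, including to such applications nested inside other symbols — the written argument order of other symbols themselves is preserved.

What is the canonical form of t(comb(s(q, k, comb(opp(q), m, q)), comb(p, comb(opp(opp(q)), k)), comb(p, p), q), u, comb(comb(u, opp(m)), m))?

Work inside:  comb(s(q, k, comb(opp(q), m, q)), comb(p, comb(opp(opp(q)), k)), comb(p, p), q)
Push opp inside:  distribute opp over comb and collapse double opp
Collect:  comb(s(q, k, m), p, p, p, q, q, k)
Sort arguments:  comb(k, p, p, p, q, q, s(q, k, m))
Reassemble:  t(comb(k, p, p, p, q, q, s(q, k, m)), u, u)

Answer: t(comb(k, p, p, p, q, q, s(q, k, m)), u, u)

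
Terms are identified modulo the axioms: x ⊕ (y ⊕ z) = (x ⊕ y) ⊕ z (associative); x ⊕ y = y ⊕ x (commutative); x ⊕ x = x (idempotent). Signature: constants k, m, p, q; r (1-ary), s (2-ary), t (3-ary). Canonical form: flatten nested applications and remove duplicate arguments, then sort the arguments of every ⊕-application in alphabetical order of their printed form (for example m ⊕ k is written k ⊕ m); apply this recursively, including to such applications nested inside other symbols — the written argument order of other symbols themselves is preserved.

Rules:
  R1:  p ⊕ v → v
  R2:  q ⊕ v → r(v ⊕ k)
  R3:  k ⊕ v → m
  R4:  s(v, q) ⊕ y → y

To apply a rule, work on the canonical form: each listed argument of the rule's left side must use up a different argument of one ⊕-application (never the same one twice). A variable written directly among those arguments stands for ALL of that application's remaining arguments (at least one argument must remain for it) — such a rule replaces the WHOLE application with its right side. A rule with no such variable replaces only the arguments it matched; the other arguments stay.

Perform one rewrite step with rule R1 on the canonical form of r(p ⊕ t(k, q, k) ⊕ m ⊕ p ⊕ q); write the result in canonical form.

Answer: r(m ⊕ q ⊕ t(k, q, k))

Derivation:
Canonical form:  r(m ⊕ p ⊕ q ⊕ t(k, q, k))
R1 matches:  uses p;  v := m ⊕ q ⊕ t(k, q, k)
The variable takes the whole remainder — replace the entire application.
Result:  r(m ⊕ q ⊕ t(k, q, k))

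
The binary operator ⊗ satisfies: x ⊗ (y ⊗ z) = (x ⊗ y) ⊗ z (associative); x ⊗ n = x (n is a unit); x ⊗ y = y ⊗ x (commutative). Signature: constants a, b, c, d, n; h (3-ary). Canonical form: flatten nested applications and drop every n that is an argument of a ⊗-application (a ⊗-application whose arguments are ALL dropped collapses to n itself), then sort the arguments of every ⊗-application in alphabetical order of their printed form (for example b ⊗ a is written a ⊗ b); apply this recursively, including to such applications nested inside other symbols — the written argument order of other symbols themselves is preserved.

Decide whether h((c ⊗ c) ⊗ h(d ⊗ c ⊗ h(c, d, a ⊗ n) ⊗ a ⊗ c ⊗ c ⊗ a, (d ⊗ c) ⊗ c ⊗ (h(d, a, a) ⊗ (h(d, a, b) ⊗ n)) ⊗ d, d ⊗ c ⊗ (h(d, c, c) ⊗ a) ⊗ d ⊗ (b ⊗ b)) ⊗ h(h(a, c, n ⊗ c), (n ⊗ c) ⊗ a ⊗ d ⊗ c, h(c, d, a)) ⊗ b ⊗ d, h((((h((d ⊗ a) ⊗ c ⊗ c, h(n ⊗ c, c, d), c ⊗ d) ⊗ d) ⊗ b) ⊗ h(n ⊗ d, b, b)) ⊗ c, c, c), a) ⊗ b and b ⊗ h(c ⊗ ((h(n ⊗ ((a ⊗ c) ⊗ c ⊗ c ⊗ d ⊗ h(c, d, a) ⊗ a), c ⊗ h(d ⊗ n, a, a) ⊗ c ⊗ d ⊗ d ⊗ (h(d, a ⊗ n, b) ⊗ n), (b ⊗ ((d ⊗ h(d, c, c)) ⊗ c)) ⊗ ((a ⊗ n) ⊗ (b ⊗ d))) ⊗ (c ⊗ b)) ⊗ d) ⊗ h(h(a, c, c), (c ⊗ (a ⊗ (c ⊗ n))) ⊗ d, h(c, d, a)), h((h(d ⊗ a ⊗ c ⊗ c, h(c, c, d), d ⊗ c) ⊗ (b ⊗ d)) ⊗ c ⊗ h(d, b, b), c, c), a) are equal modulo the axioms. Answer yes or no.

Answer: yes — both canonical forms are b ⊗ h(b ⊗ c ⊗ c ⊗ d ⊗ h(a ⊗ a ⊗ c ⊗ c ⊗ c ⊗ d ⊗ h(c, d, a), c ⊗ c ⊗ d ⊗ d ⊗ h(d, a, a) ⊗ h(d, a, b), a ⊗ b ⊗ b ⊗ c ⊗ d ⊗ d ⊗ h(d, c, c)) ⊗ h(h(a, c, c), a ⊗ c ⊗ c ⊗ d, h(c, d, a)), h(b ⊗ c ⊗ d ⊗ h(a ⊗ c ⊗ c ⊗ d, h(c, c, d), c ⊗ d) ⊗ h(d, b, b), c, c), a)

Derivation:
Left:  h((c ⊗ c) ⊗ h(d ⊗ c ⊗ h(c, d, a ⊗ n) ⊗ a ⊗ c ⊗ c ⊗ a, (d ⊗ c) ⊗ c ⊗ (h(d, a, a) ⊗ (h(d, a, b) ⊗ n)) ⊗ d, d ⊗ c ⊗ (h(d, c, c) ⊗ a) ⊗ d ⊗ (b ⊗ b)) ⊗ h(h(a, c, n ⊗ c), (n ⊗ c) ⊗ a ⊗ d ⊗ c, h(c, d, a)) ⊗ b ⊗ d, h((((h((d ⊗ a) ⊗ c ⊗ c, h(n ⊗ c, c, d), c ⊗ d) ⊗ d) ⊗ b) ⊗ h(n ⊗ d, b, b)) ⊗ c, c, c), a) ⊗ b
  Canonicalize subterm:  h((c ⊗ c) ⊗ h(d ⊗ c ⊗ h(c, d, a ⊗ n) ⊗ a ⊗ c ⊗ c ⊗ a, (d ⊗ c) ⊗ c ⊗ (h(d, a, a) ⊗ (h(d, a, b) ⊗ n)) ⊗ d, d ⊗ c ⊗ (h(d, c, c) ⊗ a) ⊗ d ⊗ (b ⊗ b)) ⊗ h(h(a, c, n ⊗ c), (n ⊗ c) ⊗ a ⊗ d ⊗ c, h(c, d, a)) ⊗ b ⊗ d, h((((h((d ⊗ a) ⊗ c ⊗ c, h(n ⊗ c, c, d), c ⊗ d) ⊗ d) ⊗ b) ⊗ h(n ⊗ d, b, b)) ⊗ c, c, c), a)  →  h(b ⊗ c ⊗ c ⊗ d ⊗ h(a ⊗ a ⊗ c ⊗ c ⊗ c ⊗ d ⊗ h(c, d, a), c ⊗ c ⊗ d ⊗ d ⊗ h(d, a, a) ⊗ h(d, a, b), a ⊗ b ⊗ b ⊗ c ⊗ d ⊗ d ⊗ h(d, c, c)) ⊗ h(h(a, c, c), a ⊗ c ⊗ c ⊗ d, h(c, d, a)), h(b ⊗ c ⊗ d ⊗ h(a ⊗ c ⊗ c ⊗ d, h(c, c, d), c ⊗ d) ⊗ h(d, b, b), c, c), a)
  Sort:  b ⊗ h(b ⊗ c ⊗ c ⊗ d ⊗ h(a ⊗ a ⊗ c ⊗ c ⊗ c ⊗ d ⊗ h(c, d, a), c ⊗ c ⊗ d ⊗ d ⊗ h(d, a, a) ⊗ h(d, a, b), a ⊗ b ⊗ b ⊗ c ⊗ d ⊗ d ⊗ h(d, c, c)) ⊗ h(h(a, c, c), a ⊗ c ⊗ c ⊗ d, h(c, d, a)), h(b ⊗ c ⊗ d ⊗ h(a ⊗ c ⊗ c ⊗ d, h(c, c, d), c ⊗ d) ⊗ h(d, b, b), c, c), a)
Right:  b ⊗ h(c ⊗ ((h(n ⊗ ((a ⊗ c) ⊗ c ⊗ c ⊗ d ⊗ h(c, d, a) ⊗ a), c ⊗ h(d ⊗ n, a, a) ⊗ c ⊗ d ⊗ d ⊗ (h(d, a ⊗ n, b) ⊗ n), (b ⊗ ((d ⊗ h(d, c, c)) ⊗ c)) ⊗ ((a ⊗ n) ⊗ (b ⊗ d))) ⊗ (c ⊗ b)) ⊗ d) ⊗ h(h(a, c, c), (c ⊗ (a ⊗ (c ⊗ n))) ⊗ d, h(c, d, a)), h((h(d ⊗ a ⊗ c ⊗ c, h(c, c, d), d ⊗ c) ⊗ (b ⊗ d)) ⊗ c ⊗ h(d, b, b), c, c), a)
  Canonicalize subterm:  h(c ⊗ ((h(n ⊗ ((a ⊗ c) ⊗ c ⊗ c ⊗ d ⊗ h(c, d, a) ⊗ a), c ⊗ h(d ⊗ n, a, a) ⊗ c ⊗ d ⊗ d ⊗ (h(d, a ⊗ n, b) ⊗ n), (b ⊗ ((d ⊗ h(d, c, c)) ⊗ c)) ⊗ ((a ⊗ n) ⊗ (b ⊗ d))) ⊗ (c ⊗ b)) ⊗ d) ⊗ h(h(a, c, c), (c ⊗ (a ⊗ (c ⊗ n))) ⊗ d, h(c, d, a)), h((h(d ⊗ a ⊗ c ⊗ c, h(c, c, d), d ⊗ c) ⊗ (b ⊗ d)) ⊗ c ⊗ h(d, b, b), c, c), a)  →  h(b ⊗ c ⊗ c ⊗ d ⊗ h(a ⊗ a ⊗ c ⊗ c ⊗ c ⊗ d ⊗ h(c, d, a), c ⊗ c ⊗ d ⊗ d ⊗ h(d, a, a) ⊗ h(d, a, b), a ⊗ b ⊗ b ⊗ c ⊗ d ⊗ d ⊗ h(d, c, c)) ⊗ h(h(a, c, c), a ⊗ c ⊗ c ⊗ d, h(c, d, a)), h(b ⊗ c ⊗ d ⊗ h(a ⊗ c ⊗ c ⊗ d, h(c, c, d), c ⊗ d) ⊗ h(d, b, b), c, c), a)
  Sort:  b ⊗ h(b ⊗ c ⊗ c ⊗ d ⊗ h(a ⊗ a ⊗ c ⊗ c ⊗ c ⊗ d ⊗ h(c, d, a), c ⊗ c ⊗ d ⊗ d ⊗ h(d, a, a) ⊗ h(d, a, b), a ⊗ b ⊗ b ⊗ c ⊗ d ⊗ d ⊗ h(d, c, c)) ⊗ h(h(a, c, c), a ⊗ c ⊗ c ⊗ d, h(c, d, a)), h(b ⊗ c ⊗ d ⊗ h(a ⊗ c ⊗ c ⊗ d, h(c, c, d), c ⊗ d) ⊗ h(d, b, b), c, c), a)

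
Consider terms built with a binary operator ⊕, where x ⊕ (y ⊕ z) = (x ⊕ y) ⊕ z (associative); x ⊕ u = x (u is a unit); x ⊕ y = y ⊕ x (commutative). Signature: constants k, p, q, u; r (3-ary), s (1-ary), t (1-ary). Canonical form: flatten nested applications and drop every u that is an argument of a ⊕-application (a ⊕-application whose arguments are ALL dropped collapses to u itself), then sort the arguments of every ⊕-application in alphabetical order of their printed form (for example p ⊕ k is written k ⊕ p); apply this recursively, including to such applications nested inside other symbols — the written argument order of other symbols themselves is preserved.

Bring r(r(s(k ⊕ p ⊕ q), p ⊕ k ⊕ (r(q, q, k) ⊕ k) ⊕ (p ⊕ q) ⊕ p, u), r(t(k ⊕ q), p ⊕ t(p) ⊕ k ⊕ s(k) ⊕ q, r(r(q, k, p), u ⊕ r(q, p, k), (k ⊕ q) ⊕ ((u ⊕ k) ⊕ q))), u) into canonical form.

Answer: r(r(s(k ⊕ p ⊕ q), k ⊕ k ⊕ p ⊕ p ⊕ p ⊕ q ⊕ r(q, q, k), u), r(t(k ⊕ q), k ⊕ p ⊕ q ⊕ s(k) ⊕ t(p), r(r(q, k, p), r(q, p, k), k ⊕ k ⊕ q ⊕ q)), u)

Derivation:
Descend into:  p ⊕ k ⊕ (r(q, q, k) ⊕ k) ⊕ (p ⊕ q) ⊕ p
Flatten:  p ⊕ k ⊕ r(q, q, k) ⊕ k ⊕ p ⊕ q ⊕ p
Order the arguments:  k ⊕ k ⊕ p ⊕ p ⊕ p ⊕ q ⊕ r(q, q, k)
Reassemble:  r(r(s(k ⊕ p ⊕ q), k ⊕ k ⊕ p ⊕ p ⊕ p ⊕ q ⊕ r(q, q, k), u), r(t(k ⊕ q), k ⊕ p ⊕ q ⊕ s(k) ⊕ t(p), r(r(q, k, p), r(q, p, k), k ⊕ k ⊕ q ⊕ q)), u)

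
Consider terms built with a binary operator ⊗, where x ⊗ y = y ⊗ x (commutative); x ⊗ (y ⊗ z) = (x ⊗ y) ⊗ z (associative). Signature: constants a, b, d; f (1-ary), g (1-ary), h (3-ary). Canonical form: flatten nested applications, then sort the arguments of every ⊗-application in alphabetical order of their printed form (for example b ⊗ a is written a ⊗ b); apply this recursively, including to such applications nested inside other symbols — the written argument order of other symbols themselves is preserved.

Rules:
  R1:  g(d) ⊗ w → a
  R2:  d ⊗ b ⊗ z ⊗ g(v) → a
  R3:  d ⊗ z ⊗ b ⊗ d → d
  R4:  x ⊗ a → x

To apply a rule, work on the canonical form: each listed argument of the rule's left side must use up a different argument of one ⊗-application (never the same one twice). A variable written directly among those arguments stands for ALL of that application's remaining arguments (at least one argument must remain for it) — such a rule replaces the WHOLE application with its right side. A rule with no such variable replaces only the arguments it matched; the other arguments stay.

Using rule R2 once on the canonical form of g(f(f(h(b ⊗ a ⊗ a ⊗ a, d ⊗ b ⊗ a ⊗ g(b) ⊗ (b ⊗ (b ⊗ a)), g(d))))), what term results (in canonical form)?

Canonical form:  g(f(f(h(a ⊗ a ⊗ a ⊗ b, a ⊗ a ⊗ b ⊗ b ⊗ b ⊗ d ⊗ g(b), g(d)))))
Apply R2:  consuming b, d, g(b);  v := b, z := a ⊗ a ⊗ b ⊗ b
Every leftover argument binds to the variable; the entire application is replaced.
New term:  g(f(f(h(a ⊗ a ⊗ a ⊗ b, a, g(d)))))

Answer: g(f(f(h(a ⊗ a ⊗ a ⊗ b, a, g(d)))))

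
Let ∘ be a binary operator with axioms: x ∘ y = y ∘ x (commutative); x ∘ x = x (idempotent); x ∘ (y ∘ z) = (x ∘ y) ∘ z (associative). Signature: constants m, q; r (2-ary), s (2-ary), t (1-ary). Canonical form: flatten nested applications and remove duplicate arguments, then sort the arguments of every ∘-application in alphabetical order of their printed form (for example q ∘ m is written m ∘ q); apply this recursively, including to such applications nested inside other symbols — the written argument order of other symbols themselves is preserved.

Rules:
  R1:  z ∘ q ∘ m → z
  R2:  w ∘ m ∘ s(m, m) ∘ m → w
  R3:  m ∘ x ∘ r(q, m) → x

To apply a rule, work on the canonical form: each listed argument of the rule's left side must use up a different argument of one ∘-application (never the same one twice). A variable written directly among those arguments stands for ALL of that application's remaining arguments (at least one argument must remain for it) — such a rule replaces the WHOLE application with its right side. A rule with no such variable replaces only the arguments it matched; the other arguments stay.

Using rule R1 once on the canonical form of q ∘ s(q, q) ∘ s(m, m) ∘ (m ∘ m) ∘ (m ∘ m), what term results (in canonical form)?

Canonical form:  m ∘ q ∘ s(m, m) ∘ s(q, q)
Match R1:  consume m, q;  z := s(m, m) ∘ s(q, q)
The variable takes the whole remainder — replace the entire application.
Result:  s(m, m) ∘ s(q, q)

Answer: s(m, m) ∘ s(q, q)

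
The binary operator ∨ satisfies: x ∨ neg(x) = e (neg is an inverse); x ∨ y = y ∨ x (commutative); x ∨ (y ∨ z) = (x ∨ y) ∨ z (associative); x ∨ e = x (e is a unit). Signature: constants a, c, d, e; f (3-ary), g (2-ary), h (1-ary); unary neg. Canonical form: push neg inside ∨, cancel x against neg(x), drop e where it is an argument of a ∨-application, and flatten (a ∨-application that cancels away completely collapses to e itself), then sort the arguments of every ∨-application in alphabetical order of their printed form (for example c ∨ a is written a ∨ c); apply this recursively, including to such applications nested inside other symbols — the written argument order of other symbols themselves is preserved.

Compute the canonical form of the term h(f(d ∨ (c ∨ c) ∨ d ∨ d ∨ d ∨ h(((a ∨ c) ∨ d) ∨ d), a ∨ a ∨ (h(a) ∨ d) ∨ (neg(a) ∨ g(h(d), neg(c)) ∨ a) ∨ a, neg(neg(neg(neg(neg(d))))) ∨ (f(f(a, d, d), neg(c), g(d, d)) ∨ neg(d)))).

Answer: h(f(c ∨ c ∨ d ∨ d ∨ d ∨ d ∨ h(a ∨ c ∨ d ∨ d), a ∨ a ∨ a ∨ d ∨ g(h(d), neg(c)) ∨ h(a), f(f(a, d, d), neg(c), g(d, d)) ∨ neg(d) ∨ neg(d)))

Derivation:
Descend into:  neg(neg(neg(neg(neg(d))))) ∨ (f(f(a, d, d), neg(c), g(d, d)) ∨ neg(d))
Push neg inside:  distribute neg over ∨ and collapse double neg
Collect terms:  neg(d) ∨ neg(d) ∨ f(f(a, d, d), neg(c), g(d, d))
Order the arguments:  f(f(a, d, d), neg(c), g(d, d)) ∨ neg(d) ∨ neg(d)
Reassemble:  h(f(c ∨ c ∨ d ∨ d ∨ d ∨ d ∨ h(a ∨ c ∨ d ∨ d), a ∨ a ∨ a ∨ d ∨ g(h(d), neg(c)) ∨ h(a), f(f(a, d, d), neg(c), g(d, d)) ∨ neg(d) ∨ neg(d)))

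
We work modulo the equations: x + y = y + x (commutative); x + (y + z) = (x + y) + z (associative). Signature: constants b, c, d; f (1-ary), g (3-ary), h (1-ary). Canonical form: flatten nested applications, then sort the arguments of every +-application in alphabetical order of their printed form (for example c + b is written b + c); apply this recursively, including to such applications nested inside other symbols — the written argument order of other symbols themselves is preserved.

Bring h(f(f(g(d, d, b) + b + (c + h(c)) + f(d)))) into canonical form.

Work inside:  g(d, d, b) + b + (c + h(c)) + f(d)
Un-nest:  g(d, d, b) + b + c + h(c) + f(d)
Sort arguments:  b + c + f(d) + g(d, d, b) + h(c)
Put back:  h(f(f(b + c + f(d) + g(d, d, b) + h(c))))

Answer: h(f(f(b + c + f(d) + g(d, d, b) + h(c))))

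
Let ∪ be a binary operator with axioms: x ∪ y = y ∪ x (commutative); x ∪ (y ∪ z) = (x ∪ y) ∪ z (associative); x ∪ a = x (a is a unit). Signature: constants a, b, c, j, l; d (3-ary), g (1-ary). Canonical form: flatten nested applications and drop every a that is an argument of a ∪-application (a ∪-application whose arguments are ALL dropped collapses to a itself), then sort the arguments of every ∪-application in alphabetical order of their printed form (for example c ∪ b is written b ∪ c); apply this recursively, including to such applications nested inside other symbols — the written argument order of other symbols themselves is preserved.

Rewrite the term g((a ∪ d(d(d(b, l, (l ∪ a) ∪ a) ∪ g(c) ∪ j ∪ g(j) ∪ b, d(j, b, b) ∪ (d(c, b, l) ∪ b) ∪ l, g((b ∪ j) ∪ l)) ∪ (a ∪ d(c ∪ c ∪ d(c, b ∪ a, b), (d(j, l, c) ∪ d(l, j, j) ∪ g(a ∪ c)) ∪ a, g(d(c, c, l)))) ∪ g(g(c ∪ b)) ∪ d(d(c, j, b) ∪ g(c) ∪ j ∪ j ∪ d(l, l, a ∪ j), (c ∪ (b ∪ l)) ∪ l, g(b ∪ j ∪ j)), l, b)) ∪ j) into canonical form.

Answer: g(d(d(b ∪ d(b, l, l) ∪ g(c) ∪ g(j) ∪ j, b ∪ d(c, b, l) ∪ d(j, b, b) ∪ l, g(b ∪ j ∪ l)) ∪ d(c ∪ c ∪ d(c, b, b), d(j, l, c) ∪ d(l, j, j) ∪ g(c), g(d(c, c, l))) ∪ d(d(c, j, b) ∪ d(l, l, j) ∪ g(c) ∪ j ∪ j, b ∪ c ∪ l ∪ l, g(b ∪ j ∪ j)) ∪ g(g(b ∪ c)), l, b) ∪ j)

Derivation:
Focus inside:  (a ∪ d(d(d(b, l, (l ∪ a) ∪ a) ∪ g(c) ∪ j ∪ g(j) ∪ b, d(j, b, b) ∪ (d(c, b, l) ∪ b) ∪ l, g((b ∪ j) ∪ l)) ∪ (a ∪ d(c ∪ c ∪ d(c, b ∪ a, b), (d(j, l, c) ∪ d(l, j, j) ∪ g(a ∪ c)) ∪ a, g(d(c, c, l)))) ∪ g(g(c ∪ b)) ∪ d(d(c, j, b) ∪ g(c) ∪ j ∪ j ∪ d(l, l, a ∪ j), (c ∪ (b ∪ l)) ∪ l, g(b ∪ j ∪ j)), l, b)) ∪ j
Flatten:  a ∪ d(d(d(b, l, (l ∪ a) ∪ a) ∪ g(c) ∪ j ∪ g(j) ∪ b, d(j, b, b) ∪ (d(c, b, l) ∪ b) ∪ l, g((b ∪ j) ∪ l)) ∪ (a ∪ d(c ∪ c ∪ d(c, b ∪ a, b), (d(j, l, c) ∪ d(l, j, j) ∪ g(a ∪ c)) ∪ a, g(d(c, c, l)))) ∪ g(g(c ∪ b)) ∪ d(d(c, j, b) ∪ g(c) ∪ j ∪ j ∪ d(l, l, a ∪ j), (c ∪ (b ∪ l)) ∪ l, g(b ∪ j ∪ j)), l, b) ∪ j
Canonicalize subterm:  d(d(d(b, l, (l ∪ a) ∪ a) ∪ g(c) ∪ j ∪ g(j) ∪ b, d(j, b, b) ∪ (d(c, b, l) ∪ b) ∪ l, g((b ∪ j) ∪ l)) ∪ (a ∪ d(c ∪ c ∪ d(c, b ∪ a, b), (d(j, l, c) ∪ d(l, j, j) ∪ g(a ∪ c)) ∪ a, g(d(c, c, l)))) ∪ g(g(c ∪ b)) ∪ d(d(c, j, b) ∪ g(c) ∪ j ∪ j ∪ d(l, l, a ∪ j), (c ∪ (b ∪ l)) ∪ l, g(b ∪ j ∪ j)), l, b)  →  d(d(b ∪ d(b, l, l) ∪ g(c) ∪ g(j) ∪ j, b ∪ d(c, b, l) ∪ d(j, b, b) ∪ l, g(b ∪ j ∪ l)) ∪ d(c ∪ c ∪ d(c, b, b), d(j, l, c) ∪ d(l, j, j) ∪ g(c), g(d(c, c, l))) ∪ d(d(c, j, b) ∪ d(l, l, j) ∪ g(c) ∪ j ∪ j, b ∪ c ∪ l ∪ l, g(b ∪ j ∪ j)) ∪ g(g(b ∪ c)), l, b)
Units out:  drop a
Order the arguments:  d(d(b ∪ d(b, l, l) ∪ g(c) ∪ g(j) ∪ j, b ∪ d(c, b, l) ∪ d(j, b, b) ∪ l, g(b ∪ j ∪ l)) ∪ d(c ∪ c ∪ d(c, b, b), d(j, l, c) ∪ d(l, j, j) ∪ g(c), g(d(c, c, l))) ∪ d(d(c, j, b) ∪ d(l, l, j) ∪ g(c) ∪ j ∪ j, b ∪ c ∪ l ∪ l, g(b ∪ j ∪ j)) ∪ g(g(b ∪ c)), l, b) ∪ j
Reassemble:  g(d(d(b ∪ d(b, l, l) ∪ g(c) ∪ g(j) ∪ j, b ∪ d(c, b, l) ∪ d(j, b, b) ∪ l, g(b ∪ j ∪ l)) ∪ d(c ∪ c ∪ d(c, b, b), d(j, l, c) ∪ d(l, j, j) ∪ g(c), g(d(c, c, l))) ∪ d(d(c, j, b) ∪ d(l, l, j) ∪ g(c) ∪ j ∪ j, b ∪ c ∪ l ∪ l, g(b ∪ j ∪ j)) ∪ g(g(b ∪ c)), l, b) ∪ j)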